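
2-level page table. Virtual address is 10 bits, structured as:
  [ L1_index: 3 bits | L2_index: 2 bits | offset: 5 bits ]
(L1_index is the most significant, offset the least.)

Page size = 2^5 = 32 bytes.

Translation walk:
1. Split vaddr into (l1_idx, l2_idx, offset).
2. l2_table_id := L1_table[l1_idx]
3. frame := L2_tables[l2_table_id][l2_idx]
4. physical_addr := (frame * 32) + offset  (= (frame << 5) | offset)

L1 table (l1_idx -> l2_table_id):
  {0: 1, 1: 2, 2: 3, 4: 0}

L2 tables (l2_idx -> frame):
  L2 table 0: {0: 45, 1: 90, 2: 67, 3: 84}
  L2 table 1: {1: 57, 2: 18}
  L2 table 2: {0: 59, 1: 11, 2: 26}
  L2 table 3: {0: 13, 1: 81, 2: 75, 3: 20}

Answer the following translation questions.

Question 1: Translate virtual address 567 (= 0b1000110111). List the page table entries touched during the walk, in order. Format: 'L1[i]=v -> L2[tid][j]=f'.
vaddr = 567 = 0b1000110111
Split: l1_idx=4, l2_idx=1, offset=23

Answer: L1[4]=0 -> L2[0][1]=90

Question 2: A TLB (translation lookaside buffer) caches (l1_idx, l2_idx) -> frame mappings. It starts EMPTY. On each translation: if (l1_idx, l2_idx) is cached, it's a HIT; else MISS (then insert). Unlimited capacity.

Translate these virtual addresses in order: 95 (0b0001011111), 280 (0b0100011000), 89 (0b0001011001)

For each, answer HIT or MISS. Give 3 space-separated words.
Answer: MISS MISS HIT

Derivation:
vaddr=95: (0,2) not in TLB -> MISS, insert
vaddr=280: (2,0) not in TLB -> MISS, insert
vaddr=89: (0,2) in TLB -> HIT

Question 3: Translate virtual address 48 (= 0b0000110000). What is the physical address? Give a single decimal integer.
Answer: 1840

Derivation:
vaddr = 48 = 0b0000110000
Split: l1_idx=0, l2_idx=1, offset=16
L1[0] = 1
L2[1][1] = 57
paddr = 57 * 32 + 16 = 1840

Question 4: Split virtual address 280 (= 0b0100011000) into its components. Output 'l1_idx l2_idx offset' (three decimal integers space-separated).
Answer: 2 0 24

Derivation:
vaddr = 280 = 0b0100011000
  top 3 bits -> l1_idx = 2
  next 2 bits -> l2_idx = 0
  bottom 5 bits -> offset = 24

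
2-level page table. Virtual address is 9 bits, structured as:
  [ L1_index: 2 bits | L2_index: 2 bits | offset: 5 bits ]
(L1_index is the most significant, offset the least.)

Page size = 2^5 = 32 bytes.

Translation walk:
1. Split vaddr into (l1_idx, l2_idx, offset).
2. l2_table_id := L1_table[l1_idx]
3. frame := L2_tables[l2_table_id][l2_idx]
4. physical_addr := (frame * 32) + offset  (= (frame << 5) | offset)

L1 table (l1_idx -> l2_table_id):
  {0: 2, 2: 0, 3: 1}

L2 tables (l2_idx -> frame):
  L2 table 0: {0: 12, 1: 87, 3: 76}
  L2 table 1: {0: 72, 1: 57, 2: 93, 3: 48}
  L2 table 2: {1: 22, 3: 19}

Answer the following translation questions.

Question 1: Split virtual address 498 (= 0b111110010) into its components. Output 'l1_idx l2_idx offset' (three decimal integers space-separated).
Answer: 3 3 18

Derivation:
vaddr = 498 = 0b111110010
  top 2 bits -> l1_idx = 3
  next 2 bits -> l2_idx = 3
  bottom 5 bits -> offset = 18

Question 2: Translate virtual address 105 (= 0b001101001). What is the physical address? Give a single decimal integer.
Answer: 617

Derivation:
vaddr = 105 = 0b001101001
Split: l1_idx=0, l2_idx=3, offset=9
L1[0] = 2
L2[2][3] = 19
paddr = 19 * 32 + 9 = 617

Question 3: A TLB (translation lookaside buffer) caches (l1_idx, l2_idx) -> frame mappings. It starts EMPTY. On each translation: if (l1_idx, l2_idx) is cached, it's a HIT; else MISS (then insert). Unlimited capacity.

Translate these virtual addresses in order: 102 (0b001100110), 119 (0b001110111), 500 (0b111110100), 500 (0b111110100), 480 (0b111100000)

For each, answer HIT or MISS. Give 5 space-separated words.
vaddr=102: (0,3) not in TLB -> MISS, insert
vaddr=119: (0,3) in TLB -> HIT
vaddr=500: (3,3) not in TLB -> MISS, insert
vaddr=500: (3,3) in TLB -> HIT
vaddr=480: (3,3) in TLB -> HIT

Answer: MISS HIT MISS HIT HIT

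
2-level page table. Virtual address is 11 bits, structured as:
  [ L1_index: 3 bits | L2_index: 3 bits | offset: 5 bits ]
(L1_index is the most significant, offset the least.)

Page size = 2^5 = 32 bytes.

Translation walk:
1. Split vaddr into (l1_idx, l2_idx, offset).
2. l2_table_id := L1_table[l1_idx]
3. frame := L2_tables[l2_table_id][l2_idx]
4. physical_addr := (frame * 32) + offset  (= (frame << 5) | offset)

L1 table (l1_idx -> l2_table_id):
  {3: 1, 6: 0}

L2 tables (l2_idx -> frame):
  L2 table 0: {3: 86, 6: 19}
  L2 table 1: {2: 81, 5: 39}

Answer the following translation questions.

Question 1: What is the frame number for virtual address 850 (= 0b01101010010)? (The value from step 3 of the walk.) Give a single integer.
vaddr = 850: l1_idx=3, l2_idx=2
L1[3] = 1; L2[1][2] = 81

Answer: 81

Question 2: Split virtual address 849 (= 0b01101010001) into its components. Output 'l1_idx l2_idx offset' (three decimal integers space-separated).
Answer: 3 2 17

Derivation:
vaddr = 849 = 0b01101010001
  top 3 bits -> l1_idx = 3
  next 3 bits -> l2_idx = 2
  bottom 5 bits -> offset = 17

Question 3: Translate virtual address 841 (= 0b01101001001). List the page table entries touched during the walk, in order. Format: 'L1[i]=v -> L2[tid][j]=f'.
Answer: L1[3]=1 -> L2[1][2]=81

Derivation:
vaddr = 841 = 0b01101001001
Split: l1_idx=3, l2_idx=2, offset=9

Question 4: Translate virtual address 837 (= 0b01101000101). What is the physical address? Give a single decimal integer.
Answer: 2597

Derivation:
vaddr = 837 = 0b01101000101
Split: l1_idx=3, l2_idx=2, offset=5
L1[3] = 1
L2[1][2] = 81
paddr = 81 * 32 + 5 = 2597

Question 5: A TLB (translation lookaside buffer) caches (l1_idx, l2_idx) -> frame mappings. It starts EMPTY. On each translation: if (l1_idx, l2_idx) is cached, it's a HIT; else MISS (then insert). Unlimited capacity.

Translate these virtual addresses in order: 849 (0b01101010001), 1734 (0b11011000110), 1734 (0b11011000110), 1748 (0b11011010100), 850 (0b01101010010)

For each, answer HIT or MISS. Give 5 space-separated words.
vaddr=849: (3,2) not in TLB -> MISS, insert
vaddr=1734: (6,6) not in TLB -> MISS, insert
vaddr=1734: (6,6) in TLB -> HIT
vaddr=1748: (6,6) in TLB -> HIT
vaddr=850: (3,2) in TLB -> HIT

Answer: MISS MISS HIT HIT HIT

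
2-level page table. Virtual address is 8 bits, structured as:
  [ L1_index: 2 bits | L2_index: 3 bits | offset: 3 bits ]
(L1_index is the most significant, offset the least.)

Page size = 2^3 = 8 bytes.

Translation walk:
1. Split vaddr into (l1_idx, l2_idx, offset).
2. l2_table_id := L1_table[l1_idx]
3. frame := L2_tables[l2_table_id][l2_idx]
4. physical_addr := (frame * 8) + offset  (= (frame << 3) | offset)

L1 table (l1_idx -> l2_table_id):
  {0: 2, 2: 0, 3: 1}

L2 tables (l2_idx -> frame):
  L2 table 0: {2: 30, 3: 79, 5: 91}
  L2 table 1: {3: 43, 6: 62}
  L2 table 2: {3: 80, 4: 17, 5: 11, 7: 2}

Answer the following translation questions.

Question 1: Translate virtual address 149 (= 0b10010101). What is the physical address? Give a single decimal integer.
Answer: 245

Derivation:
vaddr = 149 = 0b10010101
Split: l1_idx=2, l2_idx=2, offset=5
L1[2] = 0
L2[0][2] = 30
paddr = 30 * 8 + 5 = 245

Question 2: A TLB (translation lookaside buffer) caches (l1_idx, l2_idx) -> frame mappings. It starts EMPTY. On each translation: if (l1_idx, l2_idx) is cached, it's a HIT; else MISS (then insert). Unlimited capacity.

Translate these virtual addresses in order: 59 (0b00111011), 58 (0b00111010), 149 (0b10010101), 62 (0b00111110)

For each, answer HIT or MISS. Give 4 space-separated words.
vaddr=59: (0,7) not in TLB -> MISS, insert
vaddr=58: (0,7) in TLB -> HIT
vaddr=149: (2,2) not in TLB -> MISS, insert
vaddr=62: (0,7) in TLB -> HIT

Answer: MISS HIT MISS HIT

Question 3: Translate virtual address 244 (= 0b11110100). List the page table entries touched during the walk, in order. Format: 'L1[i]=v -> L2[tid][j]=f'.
Answer: L1[3]=1 -> L2[1][6]=62

Derivation:
vaddr = 244 = 0b11110100
Split: l1_idx=3, l2_idx=6, offset=4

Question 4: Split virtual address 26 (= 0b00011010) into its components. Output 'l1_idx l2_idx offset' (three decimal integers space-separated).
Answer: 0 3 2

Derivation:
vaddr = 26 = 0b00011010
  top 2 bits -> l1_idx = 0
  next 3 bits -> l2_idx = 3
  bottom 3 bits -> offset = 2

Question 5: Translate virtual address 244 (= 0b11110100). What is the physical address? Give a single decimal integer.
vaddr = 244 = 0b11110100
Split: l1_idx=3, l2_idx=6, offset=4
L1[3] = 1
L2[1][6] = 62
paddr = 62 * 8 + 4 = 500

Answer: 500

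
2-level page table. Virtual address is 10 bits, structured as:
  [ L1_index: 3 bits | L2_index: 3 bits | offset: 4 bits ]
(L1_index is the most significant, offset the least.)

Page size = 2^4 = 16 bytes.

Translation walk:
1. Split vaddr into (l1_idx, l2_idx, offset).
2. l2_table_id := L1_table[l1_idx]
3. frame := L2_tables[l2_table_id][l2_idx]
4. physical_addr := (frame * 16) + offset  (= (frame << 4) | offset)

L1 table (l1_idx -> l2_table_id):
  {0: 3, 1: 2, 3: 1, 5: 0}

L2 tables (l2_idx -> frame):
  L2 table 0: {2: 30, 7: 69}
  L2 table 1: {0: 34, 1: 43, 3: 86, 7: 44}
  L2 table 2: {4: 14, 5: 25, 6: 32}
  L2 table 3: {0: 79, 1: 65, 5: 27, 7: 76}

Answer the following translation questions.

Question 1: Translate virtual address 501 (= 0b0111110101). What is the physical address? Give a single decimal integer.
Answer: 709

Derivation:
vaddr = 501 = 0b0111110101
Split: l1_idx=3, l2_idx=7, offset=5
L1[3] = 1
L2[1][7] = 44
paddr = 44 * 16 + 5 = 709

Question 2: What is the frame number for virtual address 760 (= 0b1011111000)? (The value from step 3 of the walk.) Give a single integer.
vaddr = 760: l1_idx=5, l2_idx=7
L1[5] = 0; L2[0][7] = 69

Answer: 69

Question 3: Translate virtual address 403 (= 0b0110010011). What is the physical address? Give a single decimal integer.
vaddr = 403 = 0b0110010011
Split: l1_idx=3, l2_idx=1, offset=3
L1[3] = 1
L2[1][1] = 43
paddr = 43 * 16 + 3 = 691

Answer: 691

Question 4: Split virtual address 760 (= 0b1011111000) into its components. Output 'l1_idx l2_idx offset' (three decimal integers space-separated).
Answer: 5 7 8

Derivation:
vaddr = 760 = 0b1011111000
  top 3 bits -> l1_idx = 5
  next 3 bits -> l2_idx = 7
  bottom 4 bits -> offset = 8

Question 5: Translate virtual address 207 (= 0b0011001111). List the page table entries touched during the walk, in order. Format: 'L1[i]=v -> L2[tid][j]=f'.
vaddr = 207 = 0b0011001111
Split: l1_idx=1, l2_idx=4, offset=15

Answer: L1[1]=2 -> L2[2][4]=14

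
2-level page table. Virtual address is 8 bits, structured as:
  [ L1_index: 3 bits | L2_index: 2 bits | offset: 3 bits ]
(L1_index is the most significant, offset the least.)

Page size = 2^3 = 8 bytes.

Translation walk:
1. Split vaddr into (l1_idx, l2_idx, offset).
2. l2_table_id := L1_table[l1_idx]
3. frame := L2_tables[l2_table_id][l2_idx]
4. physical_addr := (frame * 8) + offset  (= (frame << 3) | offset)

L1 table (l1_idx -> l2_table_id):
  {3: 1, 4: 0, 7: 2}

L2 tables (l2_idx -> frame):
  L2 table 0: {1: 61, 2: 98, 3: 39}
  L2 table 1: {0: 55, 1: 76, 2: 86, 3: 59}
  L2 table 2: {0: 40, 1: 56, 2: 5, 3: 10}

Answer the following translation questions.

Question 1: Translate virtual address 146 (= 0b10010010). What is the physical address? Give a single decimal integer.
vaddr = 146 = 0b10010010
Split: l1_idx=4, l2_idx=2, offset=2
L1[4] = 0
L2[0][2] = 98
paddr = 98 * 8 + 2 = 786

Answer: 786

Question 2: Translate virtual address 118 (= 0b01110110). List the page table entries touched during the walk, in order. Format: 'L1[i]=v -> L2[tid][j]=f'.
Answer: L1[3]=1 -> L2[1][2]=86

Derivation:
vaddr = 118 = 0b01110110
Split: l1_idx=3, l2_idx=2, offset=6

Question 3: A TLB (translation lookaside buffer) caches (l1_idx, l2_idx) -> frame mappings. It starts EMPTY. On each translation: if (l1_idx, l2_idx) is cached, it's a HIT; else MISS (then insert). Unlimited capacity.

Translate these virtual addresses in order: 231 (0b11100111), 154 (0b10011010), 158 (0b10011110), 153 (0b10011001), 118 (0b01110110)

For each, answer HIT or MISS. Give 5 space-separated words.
vaddr=231: (7,0) not in TLB -> MISS, insert
vaddr=154: (4,3) not in TLB -> MISS, insert
vaddr=158: (4,3) in TLB -> HIT
vaddr=153: (4,3) in TLB -> HIT
vaddr=118: (3,2) not in TLB -> MISS, insert

Answer: MISS MISS HIT HIT MISS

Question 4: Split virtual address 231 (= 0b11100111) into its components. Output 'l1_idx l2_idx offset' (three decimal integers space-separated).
Answer: 7 0 7

Derivation:
vaddr = 231 = 0b11100111
  top 3 bits -> l1_idx = 7
  next 2 bits -> l2_idx = 0
  bottom 3 bits -> offset = 7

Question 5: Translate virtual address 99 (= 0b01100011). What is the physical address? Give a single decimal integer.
Answer: 443

Derivation:
vaddr = 99 = 0b01100011
Split: l1_idx=3, l2_idx=0, offset=3
L1[3] = 1
L2[1][0] = 55
paddr = 55 * 8 + 3 = 443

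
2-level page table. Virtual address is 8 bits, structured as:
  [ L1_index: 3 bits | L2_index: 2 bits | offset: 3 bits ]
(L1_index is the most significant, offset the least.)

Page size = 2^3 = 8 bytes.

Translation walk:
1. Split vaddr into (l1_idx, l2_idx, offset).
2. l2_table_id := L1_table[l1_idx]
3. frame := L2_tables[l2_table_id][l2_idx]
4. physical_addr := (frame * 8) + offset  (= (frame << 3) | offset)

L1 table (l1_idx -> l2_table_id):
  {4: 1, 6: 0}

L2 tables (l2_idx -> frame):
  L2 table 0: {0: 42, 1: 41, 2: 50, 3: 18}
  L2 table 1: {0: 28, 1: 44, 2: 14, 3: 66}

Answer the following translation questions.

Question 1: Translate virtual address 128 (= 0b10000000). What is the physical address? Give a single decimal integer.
Answer: 224

Derivation:
vaddr = 128 = 0b10000000
Split: l1_idx=4, l2_idx=0, offset=0
L1[4] = 1
L2[1][0] = 28
paddr = 28 * 8 + 0 = 224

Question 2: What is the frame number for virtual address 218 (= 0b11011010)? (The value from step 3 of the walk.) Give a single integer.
vaddr = 218: l1_idx=6, l2_idx=3
L1[6] = 0; L2[0][3] = 18

Answer: 18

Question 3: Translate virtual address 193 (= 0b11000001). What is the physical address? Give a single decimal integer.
vaddr = 193 = 0b11000001
Split: l1_idx=6, l2_idx=0, offset=1
L1[6] = 0
L2[0][0] = 42
paddr = 42 * 8 + 1 = 337

Answer: 337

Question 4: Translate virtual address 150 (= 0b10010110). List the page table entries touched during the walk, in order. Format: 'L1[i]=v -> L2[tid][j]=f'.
Answer: L1[4]=1 -> L2[1][2]=14

Derivation:
vaddr = 150 = 0b10010110
Split: l1_idx=4, l2_idx=2, offset=6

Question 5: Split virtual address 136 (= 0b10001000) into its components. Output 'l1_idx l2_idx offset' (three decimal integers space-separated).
Answer: 4 1 0

Derivation:
vaddr = 136 = 0b10001000
  top 3 bits -> l1_idx = 4
  next 2 bits -> l2_idx = 1
  bottom 3 bits -> offset = 0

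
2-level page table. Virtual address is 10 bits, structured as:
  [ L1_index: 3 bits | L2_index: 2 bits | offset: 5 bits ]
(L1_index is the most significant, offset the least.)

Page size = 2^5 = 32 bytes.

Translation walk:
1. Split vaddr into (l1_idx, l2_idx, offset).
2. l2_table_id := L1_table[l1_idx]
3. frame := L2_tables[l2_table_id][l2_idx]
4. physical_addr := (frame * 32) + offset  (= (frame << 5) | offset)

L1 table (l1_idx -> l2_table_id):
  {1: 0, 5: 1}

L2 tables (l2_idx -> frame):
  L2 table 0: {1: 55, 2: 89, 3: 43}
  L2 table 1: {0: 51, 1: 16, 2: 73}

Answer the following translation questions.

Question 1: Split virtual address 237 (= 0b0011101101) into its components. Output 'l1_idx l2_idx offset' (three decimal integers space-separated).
vaddr = 237 = 0b0011101101
  top 3 bits -> l1_idx = 1
  next 2 bits -> l2_idx = 3
  bottom 5 bits -> offset = 13

Answer: 1 3 13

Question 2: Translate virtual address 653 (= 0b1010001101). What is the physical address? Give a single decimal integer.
vaddr = 653 = 0b1010001101
Split: l1_idx=5, l2_idx=0, offset=13
L1[5] = 1
L2[1][0] = 51
paddr = 51 * 32 + 13 = 1645

Answer: 1645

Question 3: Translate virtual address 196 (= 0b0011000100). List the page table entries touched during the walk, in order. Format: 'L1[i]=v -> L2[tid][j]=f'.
Answer: L1[1]=0 -> L2[0][2]=89

Derivation:
vaddr = 196 = 0b0011000100
Split: l1_idx=1, l2_idx=2, offset=4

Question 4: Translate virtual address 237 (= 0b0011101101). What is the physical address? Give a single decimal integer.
Answer: 1389

Derivation:
vaddr = 237 = 0b0011101101
Split: l1_idx=1, l2_idx=3, offset=13
L1[1] = 0
L2[0][3] = 43
paddr = 43 * 32 + 13 = 1389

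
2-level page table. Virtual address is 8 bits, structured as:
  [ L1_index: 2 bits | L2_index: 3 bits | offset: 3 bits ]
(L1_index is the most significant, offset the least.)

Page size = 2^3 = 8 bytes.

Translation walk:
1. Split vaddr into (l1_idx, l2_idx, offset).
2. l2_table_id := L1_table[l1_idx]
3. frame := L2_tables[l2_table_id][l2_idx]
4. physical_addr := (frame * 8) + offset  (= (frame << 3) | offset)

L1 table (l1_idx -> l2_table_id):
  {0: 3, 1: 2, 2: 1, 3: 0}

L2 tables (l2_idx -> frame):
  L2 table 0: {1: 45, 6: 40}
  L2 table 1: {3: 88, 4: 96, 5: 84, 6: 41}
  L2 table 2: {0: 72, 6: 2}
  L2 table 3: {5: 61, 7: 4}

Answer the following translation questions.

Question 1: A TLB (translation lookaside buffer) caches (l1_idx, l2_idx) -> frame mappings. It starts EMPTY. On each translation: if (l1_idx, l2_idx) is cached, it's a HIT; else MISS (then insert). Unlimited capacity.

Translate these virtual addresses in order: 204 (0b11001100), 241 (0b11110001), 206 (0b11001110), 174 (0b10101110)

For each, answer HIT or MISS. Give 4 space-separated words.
Answer: MISS MISS HIT MISS

Derivation:
vaddr=204: (3,1) not in TLB -> MISS, insert
vaddr=241: (3,6) not in TLB -> MISS, insert
vaddr=206: (3,1) in TLB -> HIT
vaddr=174: (2,5) not in TLB -> MISS, insert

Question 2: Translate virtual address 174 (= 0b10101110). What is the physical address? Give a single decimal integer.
vaddr = 174 = 0b10101110
Split: l1_idx=2, l2_idx=5, offset=6
L1[2] = 1
L2[1][5] = 84
paddr = 84 * 8 + 6 = 678

Answer: 678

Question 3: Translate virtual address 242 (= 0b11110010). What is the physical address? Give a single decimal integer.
Answer: 322

Derivation:
vaddr = 242 = 0b11110010
Split: l1_idx=3, l2_idx=6, offset=2
L1[3] = 0
L2[0][6] = 40
paddr = 40 * 8 + 2 = 322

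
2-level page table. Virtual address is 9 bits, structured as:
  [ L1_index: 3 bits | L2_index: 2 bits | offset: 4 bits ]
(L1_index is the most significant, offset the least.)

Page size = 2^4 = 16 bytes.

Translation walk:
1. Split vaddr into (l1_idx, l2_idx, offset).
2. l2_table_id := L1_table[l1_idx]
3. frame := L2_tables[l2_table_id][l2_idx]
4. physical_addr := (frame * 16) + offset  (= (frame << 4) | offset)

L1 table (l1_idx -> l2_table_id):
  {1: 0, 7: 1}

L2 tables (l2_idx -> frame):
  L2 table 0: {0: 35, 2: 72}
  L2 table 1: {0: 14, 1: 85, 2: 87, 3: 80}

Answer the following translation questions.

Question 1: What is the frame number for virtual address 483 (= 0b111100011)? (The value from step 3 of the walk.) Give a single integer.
Answer: 87

Derivation:
vaddr = 483: l1_idx=7, l2_idx=2
L1[7] = 1; L2[1][2] = 87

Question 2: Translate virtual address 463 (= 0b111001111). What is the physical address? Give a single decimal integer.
Answer: 239

Derivation:
vaddr = 463 = 0b111001111
Split: l1_idx=7, l2_idx=0, offset=15
L1[7] = 1
L2[1][0] = 14
paddr = 14 * 16 + 15 = 239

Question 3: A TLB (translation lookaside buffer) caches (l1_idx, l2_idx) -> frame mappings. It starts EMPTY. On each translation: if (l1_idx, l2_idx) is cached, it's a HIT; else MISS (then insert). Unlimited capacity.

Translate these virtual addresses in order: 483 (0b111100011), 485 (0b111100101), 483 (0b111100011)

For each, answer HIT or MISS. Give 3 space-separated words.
vaddr=483: (7,2) not in TLB -> MISS, insert
vaddr=485: (7,2) in TLB -> HIT
vaddr=483: (7,2) in TLB -> HIT

Answer: MISS HIT HIT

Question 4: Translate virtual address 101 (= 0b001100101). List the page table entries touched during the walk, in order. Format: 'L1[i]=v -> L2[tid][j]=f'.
vaddr = 101 = 0b001100101
Split: l1_idx=1, l2_idx=2, offset=5

Answer: L1[1]=0 -> L2[0][2]=72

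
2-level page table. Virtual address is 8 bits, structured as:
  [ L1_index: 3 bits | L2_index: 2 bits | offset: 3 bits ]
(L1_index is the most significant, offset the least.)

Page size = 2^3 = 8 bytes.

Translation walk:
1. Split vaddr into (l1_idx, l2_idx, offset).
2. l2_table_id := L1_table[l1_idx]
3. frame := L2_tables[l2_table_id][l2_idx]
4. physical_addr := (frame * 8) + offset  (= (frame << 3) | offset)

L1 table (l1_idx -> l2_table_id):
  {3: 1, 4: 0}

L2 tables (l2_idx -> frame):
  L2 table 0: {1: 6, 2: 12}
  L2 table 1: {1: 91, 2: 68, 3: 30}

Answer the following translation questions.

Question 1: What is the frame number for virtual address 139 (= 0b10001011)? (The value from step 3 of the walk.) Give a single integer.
vaddr = 139: l1_idx=4, l2_idx=1
L1[4] = 0; L2[0][1] = 6

Answer: 6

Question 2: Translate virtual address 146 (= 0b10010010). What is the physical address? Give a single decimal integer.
vaddr = 146 = 0b10010010
Split: l1_idx=4, l2_idx=2, offset=2
L1[4] = 0
L2[0][2] = 12
paddr = 12 * 8 + 2 = 98

Answer: 98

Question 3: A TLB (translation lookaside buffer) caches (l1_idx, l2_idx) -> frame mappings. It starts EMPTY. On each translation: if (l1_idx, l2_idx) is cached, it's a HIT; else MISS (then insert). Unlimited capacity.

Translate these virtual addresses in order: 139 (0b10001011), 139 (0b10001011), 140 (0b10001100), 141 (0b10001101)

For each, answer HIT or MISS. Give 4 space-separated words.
vaddr=139: (4,1) not in TLB -> MISS, insert
vaddr=139: (4,1) in TLB -> HIT
vaddr=140: (4,1) in TLB -> HIT
vaddr=141: (4,1) in TLB -> HIT

Answer: MISS HIT HIT HIT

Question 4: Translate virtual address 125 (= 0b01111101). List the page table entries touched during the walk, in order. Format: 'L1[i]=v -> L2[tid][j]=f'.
Answer: L1[3]=1 -> L2[1][3]=30

Derivation:
vaddr = 125 = 0b01111101
Split: l1_idx=3, l2_idx=3, offset=5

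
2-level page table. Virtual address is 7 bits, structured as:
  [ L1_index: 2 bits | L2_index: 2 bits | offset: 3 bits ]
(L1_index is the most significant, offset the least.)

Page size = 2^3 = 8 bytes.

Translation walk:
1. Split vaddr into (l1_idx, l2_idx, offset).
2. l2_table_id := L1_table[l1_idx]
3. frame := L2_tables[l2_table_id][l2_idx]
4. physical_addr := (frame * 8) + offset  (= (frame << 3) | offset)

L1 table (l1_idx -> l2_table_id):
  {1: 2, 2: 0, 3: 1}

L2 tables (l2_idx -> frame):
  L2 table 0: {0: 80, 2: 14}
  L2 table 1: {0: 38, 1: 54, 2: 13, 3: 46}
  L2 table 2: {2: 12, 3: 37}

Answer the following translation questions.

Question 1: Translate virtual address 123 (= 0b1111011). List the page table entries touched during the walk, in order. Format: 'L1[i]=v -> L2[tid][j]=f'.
Answer: L1[3]=1 -> L2[1][3]=46

Derivation:
vaddr = 123 = 0b1111011
Split: l1_idx=3, l2_idx=3, offset=3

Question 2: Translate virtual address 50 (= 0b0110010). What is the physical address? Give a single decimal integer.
Answer: 98

Derivation:
vaddr = 50 = 0b0110010
Split: l1_idx=1, l2_idx=2, offset=2
L1[1] = 2
L2[2][2] = 12
paddr = 12 * 8 + 2 = 98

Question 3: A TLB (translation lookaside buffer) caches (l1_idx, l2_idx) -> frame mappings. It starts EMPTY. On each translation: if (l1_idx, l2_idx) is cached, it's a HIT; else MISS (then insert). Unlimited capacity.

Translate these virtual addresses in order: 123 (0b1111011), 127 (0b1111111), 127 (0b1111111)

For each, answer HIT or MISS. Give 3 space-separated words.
Answer: MISS HIT HIT

Derivation:
vaddr=123: (3,3) not in TLB -> MISS, insert
vaddr=127: (3,3) in TLB -> HIT
vaddr=127: (3,3) in TLB -> HIT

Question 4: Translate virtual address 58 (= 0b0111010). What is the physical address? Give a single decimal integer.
vaddr = 58 = 0b0111010
Split: l1_idx=1, l2_idx=3, offset=2
L1[1] = 2
L2[2][3] = 37
paddr = 37 * 8 + 2 = 298

Answer: 298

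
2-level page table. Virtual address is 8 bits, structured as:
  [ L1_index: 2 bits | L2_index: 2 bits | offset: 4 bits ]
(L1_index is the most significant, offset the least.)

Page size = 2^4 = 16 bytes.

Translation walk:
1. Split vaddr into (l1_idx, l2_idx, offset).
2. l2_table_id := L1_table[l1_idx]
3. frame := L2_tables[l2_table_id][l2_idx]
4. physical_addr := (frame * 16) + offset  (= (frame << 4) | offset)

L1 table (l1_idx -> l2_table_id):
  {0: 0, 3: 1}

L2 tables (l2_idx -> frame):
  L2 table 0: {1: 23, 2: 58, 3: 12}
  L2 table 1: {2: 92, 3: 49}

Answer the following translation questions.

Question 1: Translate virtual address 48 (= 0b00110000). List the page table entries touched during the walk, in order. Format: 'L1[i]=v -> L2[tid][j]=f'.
vaddr = 48 = 0b00110000
Split: l1_idx=0, l2_idx=3, offset=0

Answer: L1[0]=0 -> L2[0][3]=12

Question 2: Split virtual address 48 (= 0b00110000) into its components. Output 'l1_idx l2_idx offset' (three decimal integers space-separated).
vaddr = 48 = 0b00110000
  top 2 bits -> l1_idx = 0
  next 2 bits -> l2_idx = 3
  bottom 4 bits -> offset = 0

Answer: 0 3 0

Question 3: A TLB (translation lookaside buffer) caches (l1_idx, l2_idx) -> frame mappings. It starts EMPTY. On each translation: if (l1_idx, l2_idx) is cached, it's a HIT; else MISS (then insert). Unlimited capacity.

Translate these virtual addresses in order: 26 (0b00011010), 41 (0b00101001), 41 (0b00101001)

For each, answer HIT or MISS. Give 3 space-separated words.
vaddr=26: (0,1) not in TLB -> MISS, insert
vaddr=41: (0,2) not in TLB -> MISS, insert
vaddr=41: (0,2) in TLB -> HIT

Answer: MISS MISS HIT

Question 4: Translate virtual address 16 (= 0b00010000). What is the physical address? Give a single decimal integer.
vaddr = 16 = 0b00010000
Split: l1_idx=0, l2_idx=1, offset=0
L1[0] = 0
L2[0][1] = 23
paddr = 23 * 16 + 0 = 368

Answer: 368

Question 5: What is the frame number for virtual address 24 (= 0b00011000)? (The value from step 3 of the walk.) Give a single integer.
Answer: 23

Derivation:
vaddr = 24: l1_idx=0, l2_idx=1
L1[0] = 0; L2[0][1] = 23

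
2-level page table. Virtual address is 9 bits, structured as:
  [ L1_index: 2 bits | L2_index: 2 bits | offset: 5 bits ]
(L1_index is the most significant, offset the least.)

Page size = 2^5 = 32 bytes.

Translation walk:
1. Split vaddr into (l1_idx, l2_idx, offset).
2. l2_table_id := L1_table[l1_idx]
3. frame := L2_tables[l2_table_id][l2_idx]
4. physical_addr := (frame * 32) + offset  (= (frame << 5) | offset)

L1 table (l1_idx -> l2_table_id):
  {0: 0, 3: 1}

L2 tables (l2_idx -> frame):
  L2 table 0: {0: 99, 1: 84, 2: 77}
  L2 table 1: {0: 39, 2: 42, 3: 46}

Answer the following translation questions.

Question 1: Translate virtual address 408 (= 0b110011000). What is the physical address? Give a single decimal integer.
Answer: 1272

Derivation:
vaddr = 408 = 0b110011000
Split: l1_idx=3, l2_idx=0, offset=24
L1[3] = 1
L2[1][0] = 39
paddr = 39 * 32 + 24 = 1272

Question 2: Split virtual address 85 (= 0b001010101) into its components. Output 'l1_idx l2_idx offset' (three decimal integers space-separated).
Answer: 0 2 21

Derivation:
vaddr = 85 = 0b001010101
  top 2 bits -> l1_idx = 0
  next 2 bits -> l2_idx = 2
  bottom 5 bits -> offset = 21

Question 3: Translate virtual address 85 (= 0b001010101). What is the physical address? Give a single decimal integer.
Answer: 2485

Derivation:
vaddr = 85 = 0b001010101
Split: l1_idx=0, l2_idx=2, offset=21
L1[0] = 0
L2[0][2] = 77
paddr = 77 * 32 + 21 = 2485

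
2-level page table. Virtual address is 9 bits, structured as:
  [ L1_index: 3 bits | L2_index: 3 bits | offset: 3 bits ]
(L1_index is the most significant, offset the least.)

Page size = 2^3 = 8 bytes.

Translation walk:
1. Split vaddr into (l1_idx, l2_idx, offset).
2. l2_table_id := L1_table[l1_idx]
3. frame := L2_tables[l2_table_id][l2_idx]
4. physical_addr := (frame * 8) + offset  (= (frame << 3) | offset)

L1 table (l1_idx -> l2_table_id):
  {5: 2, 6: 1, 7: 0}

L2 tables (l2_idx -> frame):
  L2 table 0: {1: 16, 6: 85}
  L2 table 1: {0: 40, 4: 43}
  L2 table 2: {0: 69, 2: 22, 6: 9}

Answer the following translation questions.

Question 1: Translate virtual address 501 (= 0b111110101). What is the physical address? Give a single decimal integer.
Answer: 685

Derivation:
vaddr = 501 = 0b111110101
Split: l1_idx=7, l2_idx=6, offset=5
L1[7] = 0
L2[0][6] = 85
paddr = 85 * 8 + 5 = 685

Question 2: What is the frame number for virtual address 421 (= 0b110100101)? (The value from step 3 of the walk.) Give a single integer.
Answer: 43

Derivation:
vaddr = 421: l1_idx=6, l2_idx=4
L1[6] = 1; L2[1][4] = 43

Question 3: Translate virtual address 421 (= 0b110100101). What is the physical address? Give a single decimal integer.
vaddr = 421 = 0b110100101
Split: l1_idx=6, l2_idx=4, offset=5
L1[6] = 1
L2[1][4] = 43
paddr = 43 * 8 + 5 = 349

Answer: 349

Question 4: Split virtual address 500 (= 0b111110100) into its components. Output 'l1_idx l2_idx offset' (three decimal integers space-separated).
Answer: 7 6 4

Derivation:
vaddr = 500 = 0b111110100
  top 3 bits -> l1_idx = 7
  next 3 bits -> l2_idx = 6
  bottom 3 bits -> offset = 4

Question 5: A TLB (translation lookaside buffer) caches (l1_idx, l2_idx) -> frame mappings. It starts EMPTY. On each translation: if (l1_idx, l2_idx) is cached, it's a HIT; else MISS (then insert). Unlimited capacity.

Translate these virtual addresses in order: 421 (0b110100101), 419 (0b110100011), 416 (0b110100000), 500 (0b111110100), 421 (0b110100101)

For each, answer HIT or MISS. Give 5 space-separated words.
vaddr=421: (6,4) not in TLB -> MISS, insert
vaddr=419: (6,4) in TLB -> HIT
vaddr=416: (6,4) in TLB -> HIT
vaddr=500: (7,6) not in TLB -> MISS, insert
vaddr=421: (6,4) in TLB -> HIT

Answer: MISS HIT HIT MISS HIT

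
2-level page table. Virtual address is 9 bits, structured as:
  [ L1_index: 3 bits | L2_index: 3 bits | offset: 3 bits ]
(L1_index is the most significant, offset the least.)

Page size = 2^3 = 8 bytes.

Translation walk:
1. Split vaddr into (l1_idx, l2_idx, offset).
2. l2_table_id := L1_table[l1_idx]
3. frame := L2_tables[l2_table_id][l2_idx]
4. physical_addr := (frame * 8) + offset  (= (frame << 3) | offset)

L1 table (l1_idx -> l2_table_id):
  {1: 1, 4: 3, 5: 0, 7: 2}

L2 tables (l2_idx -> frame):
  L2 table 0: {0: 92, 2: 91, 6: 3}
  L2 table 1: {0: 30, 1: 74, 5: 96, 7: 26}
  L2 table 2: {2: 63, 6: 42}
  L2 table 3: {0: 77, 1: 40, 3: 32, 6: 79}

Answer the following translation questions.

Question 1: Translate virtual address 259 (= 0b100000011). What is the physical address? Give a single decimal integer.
Answer: 619

Derivation:
vaddr = 259 = 0b100000011
Split: l1_idx=4, l2_idx=0, offset=3
L1[4] = 3
L2[3][0] = 77
paddr = 77 * 8 + 3 = 619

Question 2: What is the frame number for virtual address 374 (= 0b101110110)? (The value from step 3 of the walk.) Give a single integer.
Answer: 3

Derivation:
vaddr = 374: l1_idx=5, l2_idx=6
L1[5] = 0; L2[0][6] = 3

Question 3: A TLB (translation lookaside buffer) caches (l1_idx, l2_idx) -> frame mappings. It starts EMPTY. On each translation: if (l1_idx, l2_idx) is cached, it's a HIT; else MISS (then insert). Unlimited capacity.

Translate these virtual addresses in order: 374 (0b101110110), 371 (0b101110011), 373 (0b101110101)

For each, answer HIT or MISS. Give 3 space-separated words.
Answer: MISS HIT HIT

Derivation:
vaddr=374: (5,6) not in TLB -> MISS, insert
vaddr=371: (5,6) in TLB -> HIT
vaddr=373: (5,6) in TLB -> HIT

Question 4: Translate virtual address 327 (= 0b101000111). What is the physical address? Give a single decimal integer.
Answer: 743

Derivation:
vaddr = 327 = 0b101000111
Split: l1_idx=5, l2_idx=0, offset=7
L1[5] = 0
L2[0][0] = 92
paddr = 92 * 8 + 7 = 743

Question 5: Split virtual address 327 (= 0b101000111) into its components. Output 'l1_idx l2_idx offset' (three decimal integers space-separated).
Answer: 5 0 7

Derivation:
vaddr = 327 = 0b101000111
  top 3 bits -> l1_idx = 5
  next 3 bits -> l2_idx = 0
  bottom 3 bits -> offset = 7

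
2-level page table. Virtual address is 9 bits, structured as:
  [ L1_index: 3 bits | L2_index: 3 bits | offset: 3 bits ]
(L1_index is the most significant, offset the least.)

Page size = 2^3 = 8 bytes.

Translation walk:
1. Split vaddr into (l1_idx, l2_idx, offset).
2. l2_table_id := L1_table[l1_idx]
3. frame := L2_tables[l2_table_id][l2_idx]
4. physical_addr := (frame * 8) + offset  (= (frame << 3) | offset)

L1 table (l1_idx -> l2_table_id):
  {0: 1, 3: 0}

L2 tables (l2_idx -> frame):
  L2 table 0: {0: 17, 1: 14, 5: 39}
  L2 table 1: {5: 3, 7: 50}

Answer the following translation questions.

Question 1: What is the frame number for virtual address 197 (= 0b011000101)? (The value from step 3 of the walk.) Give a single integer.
Answer: 17

Derivation:
vaddr = 197: l1_idx=3, l2_idx=0
L1[3] = 0; L2[0][0] = 17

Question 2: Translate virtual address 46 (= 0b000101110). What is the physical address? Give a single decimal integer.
vaddr = 46 = 0b000101110
Split: l1_idx=0, l2_idx=5, offset=6
L1[0] = 1
L2[1][5] = 3
paddr = 3 * 8 + 6 = 30

Answer: 30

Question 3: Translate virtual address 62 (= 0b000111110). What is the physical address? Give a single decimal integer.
Answer: 406

Derivation:
vaddr = 62 = 0b000111110
Split: l1_idx=0, l2_idx=7, offset=6
L1[0] = 1
L2[1][7] = 50
paddr = 50 * 8 + 6 = 406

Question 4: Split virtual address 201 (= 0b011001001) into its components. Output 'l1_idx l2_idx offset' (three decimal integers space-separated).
Answer: 3 1 1

Derivation:
vaddr = 201 = 0b011001001
  top 3 bits -> l1_idx = 3
  next 3 bits -> l2_idx = 1
  bottom 3 bits -> offset = 1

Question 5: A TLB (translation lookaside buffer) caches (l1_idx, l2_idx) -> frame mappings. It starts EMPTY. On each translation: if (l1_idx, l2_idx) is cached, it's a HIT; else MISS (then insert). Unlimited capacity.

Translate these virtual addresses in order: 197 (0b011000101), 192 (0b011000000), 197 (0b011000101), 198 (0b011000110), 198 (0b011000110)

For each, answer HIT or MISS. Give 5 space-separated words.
Answer: MISS HIT HIT HIT HIT

Derivation:
vaddr=197: (3,0) not in TLB -> MISS, insert
vaddr=192: (3,0) in TLB -> HIT
vaddr=197: (3,0) in TLB -> HIT
vaddr=198: (3,0) in TLB -> HIT
vaddr=198: (3,0) in TLB -> HIT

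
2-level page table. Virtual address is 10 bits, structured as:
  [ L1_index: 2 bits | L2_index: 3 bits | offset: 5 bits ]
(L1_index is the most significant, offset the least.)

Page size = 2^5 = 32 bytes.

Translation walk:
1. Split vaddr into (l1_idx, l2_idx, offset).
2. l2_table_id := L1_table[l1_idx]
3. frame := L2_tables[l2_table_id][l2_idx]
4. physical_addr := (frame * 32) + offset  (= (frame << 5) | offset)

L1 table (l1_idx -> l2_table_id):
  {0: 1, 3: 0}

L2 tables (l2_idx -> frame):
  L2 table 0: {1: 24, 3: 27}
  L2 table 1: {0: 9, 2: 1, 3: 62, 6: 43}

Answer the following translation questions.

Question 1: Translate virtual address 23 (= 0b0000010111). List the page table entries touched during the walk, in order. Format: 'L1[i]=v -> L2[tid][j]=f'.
vaddr = 23 = 0b0000010111
Split: l1_idx=0, l2_idx=0, offset=23

Answer: L1[0]=1 -> L2[1][0]=9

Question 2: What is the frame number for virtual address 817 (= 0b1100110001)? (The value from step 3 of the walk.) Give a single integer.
vaddr = 817: l1_idx=3, l2_idx=1
L1[3] = 0; L2[0][1] = 24

Answer: 24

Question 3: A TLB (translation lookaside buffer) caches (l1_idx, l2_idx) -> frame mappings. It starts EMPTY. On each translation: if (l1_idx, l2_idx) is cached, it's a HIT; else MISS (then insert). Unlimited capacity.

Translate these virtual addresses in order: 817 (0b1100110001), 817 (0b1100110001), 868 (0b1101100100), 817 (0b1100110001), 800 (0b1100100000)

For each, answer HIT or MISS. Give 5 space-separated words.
Answer: MISS HIT MISS HIT HIT

Derivation:
vaddr=817: (3,1) not in TLB -> MISS, insert
vaddr=817: (3,1) in TLB -> HIT
vaddr=868: (3,3) not in TLB -> MISS, insert
vaddr=817: (3,1) in TLB -> HIT
vaddr=800: (3,1) in TLB -> HIT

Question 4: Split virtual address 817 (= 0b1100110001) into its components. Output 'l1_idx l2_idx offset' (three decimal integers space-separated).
vaddr = 817 = 0b1100110001
  top 2 bits -> l1_idx = 3
  next 3 bits -> l2_idx = 1
  bottom 5 bits -> offset = 17

Answer: 3 1 17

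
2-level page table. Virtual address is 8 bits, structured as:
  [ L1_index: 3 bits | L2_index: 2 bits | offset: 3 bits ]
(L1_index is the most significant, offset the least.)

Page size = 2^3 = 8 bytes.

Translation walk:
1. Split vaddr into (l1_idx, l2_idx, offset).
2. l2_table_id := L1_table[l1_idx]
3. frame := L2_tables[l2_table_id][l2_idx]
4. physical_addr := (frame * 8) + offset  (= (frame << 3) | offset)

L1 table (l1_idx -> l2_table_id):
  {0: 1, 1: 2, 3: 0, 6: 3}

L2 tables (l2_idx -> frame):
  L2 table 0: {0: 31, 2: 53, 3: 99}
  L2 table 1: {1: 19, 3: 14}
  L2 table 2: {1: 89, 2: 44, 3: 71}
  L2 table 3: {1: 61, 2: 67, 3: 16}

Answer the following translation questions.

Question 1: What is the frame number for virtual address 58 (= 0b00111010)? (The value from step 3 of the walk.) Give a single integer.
Answer: 71

Derivation:
vaddr = 58: l1_idx=1, l2_idx=3
L1[1] = 2; L2[2][3] = 71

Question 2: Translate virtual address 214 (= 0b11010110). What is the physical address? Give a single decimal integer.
vaddr = 214 = 0b11010110
Split: l1_idx=6, l2_idx=2, offset=6
L1[6] = 3
L2[3][2] = 67
paddr = 67 * 8 + 6 = 542

Answer: 542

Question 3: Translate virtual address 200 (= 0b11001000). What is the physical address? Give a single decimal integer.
vaddr = 200 = 0b11001000
Split: l1_idx=6, l2_idx=1, offset=0
L1[6] = 3
L2[3][1] = 61
paddr = 61 * 8 + 0 = 488

Answer: 488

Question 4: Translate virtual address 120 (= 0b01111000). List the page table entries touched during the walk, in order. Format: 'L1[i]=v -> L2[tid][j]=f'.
vaddr = 120 = 0b01111000
Split: l1_idx=3, l2_idx=3, offset=0

Answer: L1[3]=0 -> L2[0][3]=99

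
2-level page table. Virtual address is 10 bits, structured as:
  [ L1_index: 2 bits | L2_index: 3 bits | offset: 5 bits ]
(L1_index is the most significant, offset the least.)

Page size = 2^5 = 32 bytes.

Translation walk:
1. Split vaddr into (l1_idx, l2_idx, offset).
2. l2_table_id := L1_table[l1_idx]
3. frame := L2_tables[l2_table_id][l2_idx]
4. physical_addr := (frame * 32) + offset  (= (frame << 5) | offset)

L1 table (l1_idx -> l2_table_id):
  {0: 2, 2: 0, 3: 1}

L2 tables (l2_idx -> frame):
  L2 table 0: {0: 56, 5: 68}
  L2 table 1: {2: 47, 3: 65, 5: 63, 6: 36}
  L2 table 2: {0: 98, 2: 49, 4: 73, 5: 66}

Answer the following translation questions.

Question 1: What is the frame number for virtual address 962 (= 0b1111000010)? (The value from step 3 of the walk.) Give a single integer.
vaddr = 962: l1_idx=3, l2_idx=6
L1[3] = 1; L2[1][6] = 36

Answer: 36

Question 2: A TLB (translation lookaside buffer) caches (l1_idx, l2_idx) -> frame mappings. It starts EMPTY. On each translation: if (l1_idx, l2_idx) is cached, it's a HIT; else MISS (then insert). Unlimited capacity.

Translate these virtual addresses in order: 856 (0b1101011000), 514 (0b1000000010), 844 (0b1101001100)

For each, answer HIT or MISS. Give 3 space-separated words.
vaddr=856: (3,2) not in TLB -> MISS, insert
vaddr=514: (2,0) not in TLB -> MISS, insert
vaddr=844: (3,2) in TLB -> HIT

Answer: MISS MISS HIT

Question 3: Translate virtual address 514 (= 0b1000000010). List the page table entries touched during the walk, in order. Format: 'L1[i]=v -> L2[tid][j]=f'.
vaddr = 514 = 0b1000000010
Split: l1_idx=2, l2_idx=0, offset=2

Answer: L1[2]=0 -> L2[0][0]=56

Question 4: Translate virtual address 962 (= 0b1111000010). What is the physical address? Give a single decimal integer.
Answer: 1154

Derivation:
vaddr = 962 = 0b1111000010
Split: l1_idx=3, l2_idx=6, offset=2
L1[3] = 1
L2[1][6] = 36
paddr = 36 * 32 + 2 = 1154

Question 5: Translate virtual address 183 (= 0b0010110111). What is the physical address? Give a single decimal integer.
vaddr = 183 = 0b0010110111
Split: l1_idx=0, l2_idx=5, offset=23
L1[0] = 2
L2[2][5] = 66
paddr = 66 * 32 + 23 = 2135

Answer: 2135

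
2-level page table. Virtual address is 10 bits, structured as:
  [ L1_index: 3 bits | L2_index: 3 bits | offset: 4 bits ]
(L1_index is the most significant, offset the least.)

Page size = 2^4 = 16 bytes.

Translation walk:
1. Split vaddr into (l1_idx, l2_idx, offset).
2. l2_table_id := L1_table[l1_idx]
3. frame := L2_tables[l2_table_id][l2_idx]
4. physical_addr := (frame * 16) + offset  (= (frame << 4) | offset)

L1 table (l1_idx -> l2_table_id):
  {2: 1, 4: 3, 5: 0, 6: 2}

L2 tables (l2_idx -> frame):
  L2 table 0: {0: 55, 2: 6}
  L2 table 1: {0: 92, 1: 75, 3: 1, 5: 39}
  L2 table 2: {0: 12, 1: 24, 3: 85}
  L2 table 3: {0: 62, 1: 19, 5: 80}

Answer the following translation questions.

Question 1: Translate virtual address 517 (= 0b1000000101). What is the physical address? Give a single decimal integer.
vaddr = 517 = 0b1000000101
Split: l1_idx=4, l2_idx=0, offset=5
L1[4] = 3
L2[3][0] = 62
paddr = 62 * 16 + 5 = 997

Answer: 997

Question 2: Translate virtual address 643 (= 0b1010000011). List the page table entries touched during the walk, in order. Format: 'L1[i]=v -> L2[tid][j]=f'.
vaddr = 643 = 0b1010000011
Split: l1_idx=5, l2_idx=0, offset=3

Answer: L1[5]=0 -> L2[0][0]=55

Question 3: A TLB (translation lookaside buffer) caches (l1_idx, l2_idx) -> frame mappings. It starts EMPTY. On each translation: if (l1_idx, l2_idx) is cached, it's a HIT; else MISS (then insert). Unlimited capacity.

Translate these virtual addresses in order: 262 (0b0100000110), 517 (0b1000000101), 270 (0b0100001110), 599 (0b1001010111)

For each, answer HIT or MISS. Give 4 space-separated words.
vaddr=262: (2,0) not in TLB -> MISS, insert
vaddr=517: (4,0) not in TLB -> MISS, insert
vaddr=270: (2,0) in TLB -> HIT
vaddr=599: (4,5) not in TLB -> MISS, insert

Answer: MISS MISS HIT MISS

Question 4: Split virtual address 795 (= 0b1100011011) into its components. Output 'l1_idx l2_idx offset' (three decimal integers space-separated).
Answer: 6 1 11

Derivation:
vaddr = 795 = 0b1100011011
  top 3 bits -> l1_idx = 6
  next 3 bits -> l2_idx = 1
  bottom 4 bits -> offset = 11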